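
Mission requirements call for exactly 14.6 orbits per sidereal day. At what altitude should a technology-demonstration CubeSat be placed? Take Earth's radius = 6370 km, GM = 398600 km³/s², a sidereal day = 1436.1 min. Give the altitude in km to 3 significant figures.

Required period T = 86166 / 14.6 = 5901.8 s.
From T = 2π√(a³/μ): a = (μ T²/4π²)^(1/3) = (398600 × 5901.8² / 4π²)^(1/3) = 7059 km.
Altitude h = a − R = 7059 − 6370 = 689 km.

689 km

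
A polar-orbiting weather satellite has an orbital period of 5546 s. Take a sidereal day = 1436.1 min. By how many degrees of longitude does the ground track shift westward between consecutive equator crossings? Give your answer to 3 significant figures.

23.2°

During one orbit Earth rotates (5546.0 / 86166) × 360° = 23.17°.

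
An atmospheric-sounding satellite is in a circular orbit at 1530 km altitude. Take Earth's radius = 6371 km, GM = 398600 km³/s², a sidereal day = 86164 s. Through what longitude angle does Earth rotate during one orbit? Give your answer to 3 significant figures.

29.2°

Semi-major axis a = 6371 + 1530 = 7901 km. Period T = 2π√(a³/μ) = 2π√(7901³/398600) = 6989.3 s = 116.49 min.
During one orbit Earth rotates (6989.3 / 86164) × 360° = 29.20°.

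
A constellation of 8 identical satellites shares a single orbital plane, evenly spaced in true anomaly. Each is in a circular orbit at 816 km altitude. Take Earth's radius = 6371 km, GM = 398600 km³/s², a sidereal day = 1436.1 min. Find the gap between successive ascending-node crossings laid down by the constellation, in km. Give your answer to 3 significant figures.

Semi-major axis a = 6371 + 816 = 7187 km. Period T = 2π√(a³/μ) = 2π√(7187³/398600) = 6063.6 s = 101.06 min.
Single-satellite node shift = (6063.6/86166) × 360° = 25.33°.
With 8 satellites evenly phased, successive equator crossings are 25.33/8 = 3.167° apart.
That is 3.167 × 111.2 = 352 km at the equator.

352 km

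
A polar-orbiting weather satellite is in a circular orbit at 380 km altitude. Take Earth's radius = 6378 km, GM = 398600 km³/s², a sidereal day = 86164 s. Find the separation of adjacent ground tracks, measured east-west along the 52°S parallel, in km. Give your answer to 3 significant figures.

1580 km

Semi-major axis a = 6378 + 380 = 6758 km. Period T = 2π√(a³/μ) = 2π√(6758³/398600) = 5528.9 s = 92.15 min.
Node shift per orbit = (5528.9/86164) × 360° = 23.10°.
Equatorial spacing = 23.10 × 111.3 km/° = 2571 km.
At 52° latitude, spacing = 2571 × cos(52°) = 1583 km.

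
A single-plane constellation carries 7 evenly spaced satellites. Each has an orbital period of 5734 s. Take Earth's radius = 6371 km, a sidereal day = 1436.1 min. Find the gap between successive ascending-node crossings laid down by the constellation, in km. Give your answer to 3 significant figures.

381 km

Single-satellite node shift = (5734.0/86166) × 360° = 23.96°.
With 7 satellites evenly phased, successive equator crossings are 23.96/7 = 3.422° apart.
That is 3.422 × 111.2 = 381 km at the equator.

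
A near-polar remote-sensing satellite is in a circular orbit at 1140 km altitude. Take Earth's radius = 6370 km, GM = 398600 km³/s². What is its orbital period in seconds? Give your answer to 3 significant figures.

Semi-major axis a = 6370 + 1140 = 7510 km. Period T = 2π√(a³/μ) = 2π√(7510³/398600) = 6477.0 s = 107.95 min.

6480 seconds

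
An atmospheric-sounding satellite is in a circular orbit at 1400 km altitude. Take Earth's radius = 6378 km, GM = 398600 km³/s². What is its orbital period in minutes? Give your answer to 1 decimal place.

Semi-major axis a = 6378 + 1400 = 7778 km. Period T = 2π√(a³/μ) = 2π√(7778³/398600) = 6826.7 s = 113.78 min.

113.8 min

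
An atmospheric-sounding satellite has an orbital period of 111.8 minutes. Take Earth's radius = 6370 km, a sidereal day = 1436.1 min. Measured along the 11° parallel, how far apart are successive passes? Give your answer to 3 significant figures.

3060 km

T = 111.8 min = 6708.0 s.
Node shift per orbit = (6708.0/86166) × 360° = 28.03°.
Equatorial spacing = 28.03 × 111.2 km/° = 3116 km.
At 11° latitude, spacing = 3116 × cos(11°) = 3059 km.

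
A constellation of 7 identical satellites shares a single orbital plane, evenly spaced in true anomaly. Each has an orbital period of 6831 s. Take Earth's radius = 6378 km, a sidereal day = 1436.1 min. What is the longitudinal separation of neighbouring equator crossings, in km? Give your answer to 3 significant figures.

Single-satellite node shift = (6831.0/86166) × 360° = 28.54°.
With 7 satellites evenly phased, successive equator crossings are 28.54/7 = 4.077° apart.
That is 4.077 × 111.3 = 454 km at the equator.

454 km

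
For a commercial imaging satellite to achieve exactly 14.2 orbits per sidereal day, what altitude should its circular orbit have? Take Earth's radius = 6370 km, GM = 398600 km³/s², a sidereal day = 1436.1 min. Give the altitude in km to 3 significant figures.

Required period T = 86166 / 14.2 = 6068.0 s.
From T = 2π√(a³/μ): a = (μ T²/4π²)^(1/3) = (398600 × 6068.0² / 4π²)^(1/3) = 7190 km.
Altitude h = a − R = 7190 − 6370 = 820 km.

820 km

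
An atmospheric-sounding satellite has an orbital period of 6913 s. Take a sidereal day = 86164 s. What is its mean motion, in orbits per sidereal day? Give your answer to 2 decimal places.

Orbits per sidereal day = 86164 / 6913.0 = 12.464.

12.46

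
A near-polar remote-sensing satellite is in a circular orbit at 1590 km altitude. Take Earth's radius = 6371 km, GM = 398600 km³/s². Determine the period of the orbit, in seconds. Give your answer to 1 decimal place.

Semi-major axis a = 6371 + 1590 = 7961 km. Period T = 2π√(a³/μ) = 2π√(7961³/398600) = 7069.1 s = 117.82 min.

7069.1 seconds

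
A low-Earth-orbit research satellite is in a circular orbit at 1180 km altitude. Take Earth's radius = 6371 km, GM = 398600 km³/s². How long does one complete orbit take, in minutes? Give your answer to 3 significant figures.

Semi-major axis a = 6371 + 1180 = 7551 km. Period T = 2π√(a³/μ) = 2π√(7551³/398600) = 6530.1 s = 108.83 min.

109 min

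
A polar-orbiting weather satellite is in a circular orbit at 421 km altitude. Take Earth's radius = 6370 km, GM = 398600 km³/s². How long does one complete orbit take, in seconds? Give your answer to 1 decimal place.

5569.4 seconds

Semi-major axis a = 6370 + 421 = 6791 km. Period T = 2π√(a³/μ) = 2π√(6791³/398600) = 5569.4 s = 92.82 min.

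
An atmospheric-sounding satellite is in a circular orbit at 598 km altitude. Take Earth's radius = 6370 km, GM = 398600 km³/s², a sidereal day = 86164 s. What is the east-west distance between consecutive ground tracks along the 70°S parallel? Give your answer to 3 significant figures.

Semi-major axis a = 6370 + 598 = 6968 km. Period T = 2π√(a³/μ) = 2π√(6968³/398600) = 5788.6 s = 96.48 min.
Node shift per orbit = (5788.6/86164) × 360° = 24.19°.
Equatorial spacing = 24.19 × 111.2 km/° = 2689 km.
At 70° latitude, spacing = 2689 × cos(70°) = 920 km.

920 km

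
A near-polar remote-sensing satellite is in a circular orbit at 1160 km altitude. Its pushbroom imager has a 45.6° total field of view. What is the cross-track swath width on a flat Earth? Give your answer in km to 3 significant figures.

Half-angle = 45.6°/2 = 22.8°.
Swath width ≈ 2h·tan(θ/2) = 2 × 1160 × tan(22.8°) = 975.2 km.

975 km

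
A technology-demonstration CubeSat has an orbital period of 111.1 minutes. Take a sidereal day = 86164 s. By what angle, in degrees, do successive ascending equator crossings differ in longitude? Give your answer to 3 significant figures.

T = 111.1 min = 6666.0 s.
During one orbit Earth rotates (6666.0 / 86164) × 360° = 27.85°.

27.9°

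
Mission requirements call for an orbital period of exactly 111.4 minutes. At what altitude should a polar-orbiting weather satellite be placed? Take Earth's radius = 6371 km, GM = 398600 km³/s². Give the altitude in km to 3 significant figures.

T = 111.4 min = 6684.0 s.
From T = 2π√(a³/μ): a = (μ T²/4π²)^(1/3) = (398600 × 6684.0² / 4π²)^(1/3) = 7669 km.
Altitude h = a − R = 7669 − 6371 = 1298 km.

1300 km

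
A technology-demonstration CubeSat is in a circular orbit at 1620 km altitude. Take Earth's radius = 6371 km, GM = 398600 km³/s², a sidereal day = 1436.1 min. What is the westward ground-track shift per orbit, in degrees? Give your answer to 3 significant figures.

Semi-major axis a = 6371 + 1620 = 7991 km. Period T = 2π√(a³/μ) = 2π√(7991³/398600) = 7109.1 s = 118.48 min.
During one orbit Earth rotates (7109.1 / 86166) × 360° = 29.70°.

29.7°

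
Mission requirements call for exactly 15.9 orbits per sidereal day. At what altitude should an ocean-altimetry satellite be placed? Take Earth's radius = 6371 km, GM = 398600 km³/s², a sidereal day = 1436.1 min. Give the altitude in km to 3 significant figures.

Required period T = 86166 / 15.9 = 5419.2 s.
From T = 2π√(a³/μ): a = (μ T²/4π²)^(1/3) = (398600 × 5419.2² / 4π²)^(1/3) = 6668 km.
Altitude h = a − R = 6668 − 6371 = 297 km.

297 km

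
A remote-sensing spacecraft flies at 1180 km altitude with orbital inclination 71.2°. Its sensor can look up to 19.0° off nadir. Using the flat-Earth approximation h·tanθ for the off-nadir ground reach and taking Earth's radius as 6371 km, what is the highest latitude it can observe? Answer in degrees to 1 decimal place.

For a prograde orbit the ground track reaches latitude ±i = ±71.2°.
Sensor half-swath on the ground ≈ 1180·tan(19.0°) = 406 km = 3.65° of latitude.
Maximum observable latitude ≈ 71.2 + 3.65 = 74.9°.

74.9°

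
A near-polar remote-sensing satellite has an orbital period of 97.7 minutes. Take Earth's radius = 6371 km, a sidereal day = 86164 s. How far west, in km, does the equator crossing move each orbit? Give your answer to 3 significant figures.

2720 km

T = 97.7 min = 5862.0 s.
During one orbit Earth rotates (5862.0 / 86164) × 360° = 24.49°.
At the equator that is 24.49° × (2π·6371/360) km/° = 24.49 × 111.2 = 2723 km.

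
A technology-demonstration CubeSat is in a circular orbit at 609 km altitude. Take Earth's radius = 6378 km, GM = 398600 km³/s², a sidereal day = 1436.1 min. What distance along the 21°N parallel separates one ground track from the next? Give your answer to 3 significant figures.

2520 km

Semi-major axis a = 6378 + 609 = 6987 km. Period T = 2π√(a³/μ) = 2π√(6987³/398600) = 5812.3 s = 96.87 min.
Node shift per orbit = (5812.3/86166) × 360° = 24.28°.
Equatorial spacing = 24.28 × 111.3 km/° = 2703 km.
At 21° latitude, spacing = 2703 × cos(21°) = 2524 km.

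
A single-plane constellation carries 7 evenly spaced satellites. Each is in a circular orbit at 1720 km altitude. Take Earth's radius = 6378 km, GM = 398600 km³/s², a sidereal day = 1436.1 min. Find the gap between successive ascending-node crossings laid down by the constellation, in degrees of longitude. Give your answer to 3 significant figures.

4.33°

Semi-major axis a = 6378 + 1720 = 8098 km. Period T = 2π√(a³/μ) = 2π√(8098³/398600) = 7252.3 s = 120.87 min.
Single-satellite node shift = (7252.3/86166) × 360° = 30.30°.
With 7 satellites evenly phased, successive equator crossings are 30.30/7 = 4.329° apart.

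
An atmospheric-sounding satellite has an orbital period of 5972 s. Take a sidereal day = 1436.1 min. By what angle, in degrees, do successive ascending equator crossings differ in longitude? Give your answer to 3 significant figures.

25.0°

During one orbit Earth rotates (5972.0 / 86166) × 360° = 24.95°.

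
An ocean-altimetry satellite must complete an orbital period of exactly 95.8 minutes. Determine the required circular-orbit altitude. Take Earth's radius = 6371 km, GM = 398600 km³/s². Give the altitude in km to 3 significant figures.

T = 95.8 min = 5748.0 s.
From T = 2π√(a³/μ): a = (μ T²/4π²)^(1/3) = (398600 × 5748.0² / 4π²)^(1/3) = 6935 km.
Altitude h = a − R = 6935 − 6371 = 564 km.

564 km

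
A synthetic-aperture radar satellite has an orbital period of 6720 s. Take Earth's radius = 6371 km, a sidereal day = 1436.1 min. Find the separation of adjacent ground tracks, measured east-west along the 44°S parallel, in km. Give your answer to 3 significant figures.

2250 km

Node shift per orbit = (6720.0/86166) × 360° = 28.08°.
Equatorial spacing = 28.08 × 111.2 km/° = 3122 km.
At 44° latitude, spacing = 3122 × cos(44°) = 2246 km.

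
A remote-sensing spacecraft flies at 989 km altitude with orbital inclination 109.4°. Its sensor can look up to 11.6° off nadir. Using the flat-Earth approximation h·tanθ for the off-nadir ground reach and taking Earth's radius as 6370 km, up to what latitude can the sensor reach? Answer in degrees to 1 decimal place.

72.4°

Retrograde orbit: the ground track reaches ±(180° − i) = ±(180 − 109.4) = ±70.6°.
Sensor half-swath on the ground ≈ 989·tan(11.6°) = 203 km = 1.83° of latitude.
Maximum observable latitude ≈ 70.6 + 1.83 = 72.4°.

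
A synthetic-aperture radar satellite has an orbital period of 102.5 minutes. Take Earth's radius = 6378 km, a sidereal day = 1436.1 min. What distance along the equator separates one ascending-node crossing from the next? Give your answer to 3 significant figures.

2860 km

T = 102.5 min = 6150.0 s.
During one orbit Earth rotates (6150.0 / 86166) × 360° = 25.69°.
At the equator that is 25.69° × (2π·6378/360) km/° = 25.69 × 111.3 = 2860 km.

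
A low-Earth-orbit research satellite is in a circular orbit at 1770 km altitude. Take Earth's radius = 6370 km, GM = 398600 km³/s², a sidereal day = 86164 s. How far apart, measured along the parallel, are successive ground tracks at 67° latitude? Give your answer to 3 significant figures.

Semi-major axis a = 6370 + 1770 = 8140 km. Period T = 2π√(a³/μ) = 2π√(8140³/398600) = 7308.8 s = 121.81 min.
Node shift per orbit = (7308.8/86164) × 360° = 30.54°.
Equatorial spacing = 30.54 × 111.2 km/° = 3395 km.
At 67° latitude, spacing = 3395 × cos(67°) = 1327 km.

1330 km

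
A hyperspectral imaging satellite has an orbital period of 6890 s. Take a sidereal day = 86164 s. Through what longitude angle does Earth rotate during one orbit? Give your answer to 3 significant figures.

28.8°

During one orbit Earth rotates (6890.0 / 86164) × 360° = 28.79°.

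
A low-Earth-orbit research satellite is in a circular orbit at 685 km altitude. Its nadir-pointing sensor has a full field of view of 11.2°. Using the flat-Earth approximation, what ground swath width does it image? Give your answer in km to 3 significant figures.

134 km

Half-angle = 11.2°/2 = 5.6°.
Swath width ≈ 2h·tan(θ/2) = 2 × 685 × tan(5.6°) = 134.3 km.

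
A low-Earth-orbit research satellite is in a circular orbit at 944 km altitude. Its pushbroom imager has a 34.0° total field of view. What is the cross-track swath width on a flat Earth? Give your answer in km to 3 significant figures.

Half-angle = 34.0°/2 = 17°.
Swath width ≈ 2h·tan(θ/2) = 2 × 944 × tan(17°) = 577.2 km.

577 km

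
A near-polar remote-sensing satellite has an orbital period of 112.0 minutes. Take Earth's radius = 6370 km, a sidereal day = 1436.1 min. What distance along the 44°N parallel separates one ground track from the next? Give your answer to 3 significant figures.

T = 112.0 min = 6720.0 s.
Node shift per orbit = (6720.0/86166) × 360° = 28.08°.
Equatorial spacing = 28.08 × 111.2 km/° = 3121 km.
At 44° latitude, spacing = 3121 × cos(44°) = 2245 km.

2250 km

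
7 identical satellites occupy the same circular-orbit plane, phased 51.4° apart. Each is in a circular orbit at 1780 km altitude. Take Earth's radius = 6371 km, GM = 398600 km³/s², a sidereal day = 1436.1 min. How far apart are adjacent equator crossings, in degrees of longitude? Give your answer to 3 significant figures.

4.37°

Semi-major axis a = 6371 + 1780 = 8151 km. Period T = 2π√(a³/μ) = 2π√(8151³/398600) = 7323.6 s = 122.06 min.
Single-satellite node shift = (7323.6/86166) × 360° = 30.60°.
With 7 satellites evenly phased, successive equator crossings are 30.60/7 = 4.371° apart.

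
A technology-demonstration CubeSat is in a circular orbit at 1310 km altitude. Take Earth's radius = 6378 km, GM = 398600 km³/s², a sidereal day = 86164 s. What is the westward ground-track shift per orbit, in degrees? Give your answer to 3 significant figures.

28.0°

Semi-major axis a = 6378 + 1310 = 7688 km. Period T = 2π√(a³/μ) = 2π√(7688³/398600) = 6708.6 s = 111.81 min.
During one orbit Earth rotates (6708.6 / 86164) × 360° = 28.03°.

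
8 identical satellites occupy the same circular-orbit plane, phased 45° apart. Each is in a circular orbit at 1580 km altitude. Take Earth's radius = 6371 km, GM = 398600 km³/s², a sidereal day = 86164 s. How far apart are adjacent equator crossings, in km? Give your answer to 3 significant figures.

Semi-major axis a = 6371 + 1580 = 7951 km. Period T = 2π√(a³/μ) = 2π√(7951³/398600) = 7055.8 s = 117.60 min.
Single-satellite node shift = (7055.8/86164) × 360° = 29.48°.
With 8 satellites evenly phased, successive equator crossings are 29.48/8 = 3.685° apart.
That is 3.685 × 111.2 = 410 km at the equator.

410 km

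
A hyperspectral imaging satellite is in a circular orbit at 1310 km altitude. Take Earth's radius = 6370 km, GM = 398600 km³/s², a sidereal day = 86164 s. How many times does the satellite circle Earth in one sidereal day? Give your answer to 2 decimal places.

12.86

Semi-major axis a = 6370 + 1310 = 7680 km. Period T = 2π√(a³/μ) = 2π√(7680³/398600) = 6698.1 s = 111.64 min.
Orbits per sidereal day = 86164 / 6698.1 = 12.864.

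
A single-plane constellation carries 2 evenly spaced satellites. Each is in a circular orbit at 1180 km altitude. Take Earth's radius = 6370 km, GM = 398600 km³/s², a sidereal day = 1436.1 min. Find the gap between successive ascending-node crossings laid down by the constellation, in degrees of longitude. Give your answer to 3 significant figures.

Semi-major axis a = 6370 + 1180 = 7550 km. Period T = 2π√(a³/μ) = 2π√(7550³/398600) = 6528.8 s = 108.81 min.
Single-satellite node shift = (6528.8/86166) × 360° = 27.28°.
With 2 satellites evenly phased, successive equator crossings are 27.28/2 = 13.639° apart.

13.6°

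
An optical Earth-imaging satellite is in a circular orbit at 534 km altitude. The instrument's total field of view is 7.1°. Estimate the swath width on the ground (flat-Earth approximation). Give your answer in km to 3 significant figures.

Half-angle = 7.1°/2 = 3.55°.
Swath width ≈ 2h·tan(θ/2) = 2 × 534 × tan(3.55°) = 66.3 km.

66.3 km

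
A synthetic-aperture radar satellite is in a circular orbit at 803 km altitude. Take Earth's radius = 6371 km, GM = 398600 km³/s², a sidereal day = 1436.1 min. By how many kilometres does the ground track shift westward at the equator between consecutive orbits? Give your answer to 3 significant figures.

Semi-major axis a = 6371 + 803 = 7174 km. Period T = 2π√(a³/μ) = 2π√(7174³/398600) = 6047.2 s = 100.79 min.
During one orbit Earth rotates (6047.2 / 86166) × 360° = 25.27°.
At the equator that is 25.27° × (2π·6371/360) km/° = 25.27 × 111.2 = 2809 km.

2810 km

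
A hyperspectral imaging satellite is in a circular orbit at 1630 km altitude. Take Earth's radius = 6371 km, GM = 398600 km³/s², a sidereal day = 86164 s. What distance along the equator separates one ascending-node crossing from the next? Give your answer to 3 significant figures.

3310 km

Semi-major axis a = 6371 + 1630 = 8001 km. Period T = 2π√(a³/μ) = 2π√(8001³/398600) = 7122.4 s = 118.71 min.
During one orbit Earth rotates (7122.4 / 86164) × 360° = 29.76°.
At the equator that is 29.76° × (2π·6371/360) km/° = 29.76 × 111.2 = 3309 km.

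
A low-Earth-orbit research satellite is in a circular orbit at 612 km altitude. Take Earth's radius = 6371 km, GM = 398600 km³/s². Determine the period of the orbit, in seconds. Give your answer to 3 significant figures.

Semi-major axis a = 6371 + 612 = 6983 km. Period T = 2π√(a³/μ) = 2π√(6983³/398600) = 5807.3 s = 96.79 min.

5810 seconds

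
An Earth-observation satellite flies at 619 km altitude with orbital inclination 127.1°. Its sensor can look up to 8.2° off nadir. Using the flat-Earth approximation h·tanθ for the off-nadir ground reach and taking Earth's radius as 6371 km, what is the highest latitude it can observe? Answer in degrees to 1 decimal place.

53.7°

Retrograde orbit: the ground track reaches ±(180° − i) = ±(180 − 127.1) = ±52.9°.
Sensor half-swath on the ground ≈ 619·tan(8.2°) = 89 km = 0.80° of latitude.
Maximum observable latitude ≈ 52.9 + 0.80 = 53.7°.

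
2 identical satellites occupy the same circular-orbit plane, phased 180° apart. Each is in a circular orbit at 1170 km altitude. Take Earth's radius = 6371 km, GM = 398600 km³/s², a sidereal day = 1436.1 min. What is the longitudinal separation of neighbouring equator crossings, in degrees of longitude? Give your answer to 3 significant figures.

13.6°

Semi-major axis a = 6371 + 1170 = 7541 km. Period T = 2π√(a³/μ) = 2π√(7541³/398600) = 6517.1 s = 108.62 min.
Single-satellite node shift = (6517.1/86166) × 360° = 27.23°.
With 2 satellites evenly phased, successive equator crossings are 27.23/2 = 13.614° apart.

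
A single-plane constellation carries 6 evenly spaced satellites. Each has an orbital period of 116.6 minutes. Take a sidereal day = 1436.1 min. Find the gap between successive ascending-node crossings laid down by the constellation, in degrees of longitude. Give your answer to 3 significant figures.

4.87°

T = 116.6 min = 6996.0 s.
Single-satellite node shift = (6996.0/86166) × 360° = 29.23°.
With 6 satellites evenly phased, successive equator crossings are 29.23/6 = 4.872° apart.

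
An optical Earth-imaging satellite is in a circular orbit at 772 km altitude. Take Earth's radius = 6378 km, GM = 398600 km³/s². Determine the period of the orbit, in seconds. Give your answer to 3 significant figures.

6020 seconds

Semi-major axis a = 6378 + 772 = 7150 km. Period T = 2π√(a³/μ) = 2π√(7150³/398600) = 6016.9 s = 100.28 min.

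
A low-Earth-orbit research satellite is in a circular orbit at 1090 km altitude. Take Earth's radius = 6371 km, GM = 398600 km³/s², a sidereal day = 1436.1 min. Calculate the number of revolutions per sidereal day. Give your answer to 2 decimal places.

Semi-major axis a = 6371 + 1090 = 7461 km. Period T = 2π√(a³/μ) = 2π√(7461³/398600) = 6413.7 s = 106.89 min.
Orbits per sidereal day = 86166 / 6413.7 = 13.435.

13.43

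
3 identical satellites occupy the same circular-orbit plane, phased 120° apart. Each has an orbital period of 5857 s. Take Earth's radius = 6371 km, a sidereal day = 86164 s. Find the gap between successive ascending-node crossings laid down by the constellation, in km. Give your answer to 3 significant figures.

907 km

Single-satellite node shift = (5857.0/86164) × 360° = 24.47°.
With 3 satellites evenly phased, successive equator crossings are 24.47/3 = 8.157° apart.
That is 8.157 × 111.2 = 907 km at the equator.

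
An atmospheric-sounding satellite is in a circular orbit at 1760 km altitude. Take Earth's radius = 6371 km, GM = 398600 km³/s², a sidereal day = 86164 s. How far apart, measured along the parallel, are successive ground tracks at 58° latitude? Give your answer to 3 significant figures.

1800 km

Semi-major axis a = 6371 + 1760 = 8131 km. Period T = 2π√(a³/μ) = 2π√(8131³/398600) = 7296.7 s = 121.61 min.
Node shift per orbit = (7296.7/86164) × 360° = 30.49°.
Equatorial spacing = 30.49 × 111.2 km/° = 3390 km.
At 58° latitude, spacing = 3390 × cos(58°) = 1796 km.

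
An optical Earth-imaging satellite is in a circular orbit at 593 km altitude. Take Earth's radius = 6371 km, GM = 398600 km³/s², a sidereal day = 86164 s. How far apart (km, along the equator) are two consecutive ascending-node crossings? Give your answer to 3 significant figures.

2690 km

Semi-major axis a = 6371 + 593 = 6964 km. Period T = 2π√(a³/μ) = 2π√(6964³/398600) = 5783.6 s = 96.39 min.
During one orbit Earth rotates (5783.6 / 86164) × 360° = 24.16°.
At the equator that is 24.16° × (2π·6371/360) km/° = 24.16 × 111.2 = 2687 km.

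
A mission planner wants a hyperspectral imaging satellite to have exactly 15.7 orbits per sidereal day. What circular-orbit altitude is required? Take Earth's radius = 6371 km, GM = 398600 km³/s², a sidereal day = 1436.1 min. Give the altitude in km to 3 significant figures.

Required period T = 86166 / 15.7 = 5488.3 s.
From T = 2π√(a³/μ): a = (μ T²/4π²)^(1/3) = (398600 × 5488.3² / 4π²)^(1/3) = 6725 km.
Altitude h = a − R = 6725 − 6371 = 354 km.

354 km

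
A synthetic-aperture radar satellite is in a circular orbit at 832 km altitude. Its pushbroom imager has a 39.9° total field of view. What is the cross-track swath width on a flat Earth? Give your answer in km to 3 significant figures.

604 km

Half-angle = 39.9°/2 = 19.95°.
Swath width ≈ 2h·tan(θ/2) = 2 × 832 × tan(19.95°) = 604.0 km.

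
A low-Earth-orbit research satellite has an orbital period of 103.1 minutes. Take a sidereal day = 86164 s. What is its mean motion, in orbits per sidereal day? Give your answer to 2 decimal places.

T = 103.1 min = 6186.0 s.
Orbits per sidereal day = 86164 / 6186.0 = 13.929.

13.93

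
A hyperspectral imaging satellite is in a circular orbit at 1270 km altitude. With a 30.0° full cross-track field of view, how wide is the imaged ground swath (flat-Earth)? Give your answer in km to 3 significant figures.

681 km

Half-angle = 30.0°/2 = 15°.
Swath width ≈ 2h·tan(θ/2) = 2 × 1270 × tan(15°) = 680.6 km.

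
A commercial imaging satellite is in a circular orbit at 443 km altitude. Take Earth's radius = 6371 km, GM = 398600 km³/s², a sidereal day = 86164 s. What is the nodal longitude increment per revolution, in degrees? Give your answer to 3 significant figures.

Semi-major axis a = 6371 + 443 = 6814 km. Period T = 2π√(a³/μ) = 2π√(6814³/398600) = 5597.8 s = 93.30 min.
During one orbit Earth rotates (5597.8 / 86164) × 360° = 23.39°.

23.4°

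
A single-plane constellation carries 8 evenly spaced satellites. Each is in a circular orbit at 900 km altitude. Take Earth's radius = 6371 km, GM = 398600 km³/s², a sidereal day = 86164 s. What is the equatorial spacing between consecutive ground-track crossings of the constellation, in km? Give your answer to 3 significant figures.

358 km

Semi-major axis a = 6371 + 900 = 7271 km. Period T = 2π√(a³/μ) = 2π√(7271³/398600) = 6170.2 s = 102.84 min.
Single-satellite node shift = (6170.2/86164) × 360° = 25.78°.
With 8 satellites evenly phased, successive equator crossings are 25.78/8 = 3.222° apart.
That is 3.222 × 111.2 = 358 km at the equator.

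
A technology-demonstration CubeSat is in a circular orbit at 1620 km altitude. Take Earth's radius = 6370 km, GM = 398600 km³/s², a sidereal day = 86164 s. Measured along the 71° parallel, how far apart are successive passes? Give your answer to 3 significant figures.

1070 km

Semi-major axis a = 6370 + 1620 = 7990 km. Period T = 2π√(a³/μ) = 2π√(7990³/398600) = 7107.7 s = 118.46 min.
Node shift per orbit = (7107.7/86164) × 360° = 29.70°.
Equatorial spacing = 29.70 × 111.2 km/° = 3302 km.
At 71° latitude, spacing = 3302 × cos(71°) = 1075 km.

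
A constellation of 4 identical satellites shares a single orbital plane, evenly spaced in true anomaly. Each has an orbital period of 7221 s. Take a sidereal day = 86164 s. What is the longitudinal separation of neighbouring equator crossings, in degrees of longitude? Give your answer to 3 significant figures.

7.54°

Single-satellite node shift = (7221.0/86164) × 360° = 30.17°.
With 4 satellites evenly phased, successive equator crossings are 30.17/4 = 7.542° apart.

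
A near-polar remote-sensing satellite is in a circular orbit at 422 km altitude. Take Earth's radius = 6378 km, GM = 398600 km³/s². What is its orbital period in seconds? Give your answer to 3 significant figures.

Semi-major axis a = 6378 + 422 = 6800 km. Period T = 2π√(a³/μ) = 2π√(6800³/398600) = 5580.5 s = 93.01 min.

5580 seconds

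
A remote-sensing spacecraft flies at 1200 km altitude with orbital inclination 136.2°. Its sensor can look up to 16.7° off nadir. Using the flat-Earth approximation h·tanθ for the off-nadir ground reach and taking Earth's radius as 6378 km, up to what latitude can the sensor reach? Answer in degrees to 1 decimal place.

47.0°

Retrograde orbit: the ground track reaches ±(180° − i) = ±(180 − 136.2) = ±43.8°.
Sensor half-swath on the ground ≈ 1200·tan(16.7°) = 360 km = 3.23° of latitude.
Maximum observable latitude ≈ 43.8 + 3.23 = 47.0°.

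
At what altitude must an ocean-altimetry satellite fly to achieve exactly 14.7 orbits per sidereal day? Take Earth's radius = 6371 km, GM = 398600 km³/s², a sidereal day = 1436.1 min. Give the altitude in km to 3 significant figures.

655 km

Required period T = 86166 / 14.7 = 5861.6 s.
From T = 2π√(a³/μ): a = (μ T²/4π²)^(1/3) = (398600 × 5861.6² / 4π²)^(1/3) = 7026 km.
Altitude h = a − R = 7026 − 6371 = 655 km.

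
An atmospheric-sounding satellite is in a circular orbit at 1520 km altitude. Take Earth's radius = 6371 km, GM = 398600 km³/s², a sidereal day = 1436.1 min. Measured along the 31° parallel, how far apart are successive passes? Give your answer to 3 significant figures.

2780 km

Semi-major axis a = 6371 + 1520 = 7891 km. Period T = 2π√(a³/μ) = 2π√(7891³/398600) = 6976.0 s = 116.27 min.
Node shift per orbit = (6976.0/86166) × 360° = 29.15°.
Equatorial spacing = 29.15 × 111.2 km/° = 3241 km.
At 31° latitude, spacing = 3241 × cos(31°) = 2778 km.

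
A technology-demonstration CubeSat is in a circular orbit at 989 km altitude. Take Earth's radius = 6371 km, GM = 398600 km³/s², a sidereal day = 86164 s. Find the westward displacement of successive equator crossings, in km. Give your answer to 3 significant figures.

Semi-major axis a = 6371 + 989 = 7360 km. Period T = 2π√(a³/μ) = 2π√(7360³/398600) = 6283.9 s = 104.73 min.
During one orbit Earth rotates (6283.9 / 86164) × 360° = 26.25°.
At the equator that is 26.25° × (2π·6371/360) km/° = 26.25 × 111.2 = 2919 km.

2920 km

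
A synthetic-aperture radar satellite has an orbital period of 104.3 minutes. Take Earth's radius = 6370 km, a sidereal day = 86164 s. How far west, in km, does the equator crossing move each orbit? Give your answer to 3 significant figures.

T = 104.3 min = 6258.0 s.
During one orbit Earth rotates (6258.0 / 86164) × 360° = 26.15°.
At the equator that is 26.15° × (2π·6370/360) km/° = 26.15 × 111.2 = 2907 km.

2910 km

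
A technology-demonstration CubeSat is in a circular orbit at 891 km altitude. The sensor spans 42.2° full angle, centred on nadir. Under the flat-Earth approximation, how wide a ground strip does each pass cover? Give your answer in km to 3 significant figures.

Half-angle = 42.2°/2 = 21.1°.
Swath width ≈ 2h·tan(θ/2) = 2 × 891 × tan(21.1°) = 687.6 km.

688 km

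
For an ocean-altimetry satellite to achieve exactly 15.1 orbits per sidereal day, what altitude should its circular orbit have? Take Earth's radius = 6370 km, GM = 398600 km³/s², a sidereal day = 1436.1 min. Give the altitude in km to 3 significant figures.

532 km

Required period T = 86166 / 15.1 = 5706.4 s.
From T = 2π√(a³/μ): a = (μ T²/4π²)^(1/3) = (398600 × 5706.4² / 4π²)^(1/3) = 6902 km.
Altitude h = a − R = 6902 − 6370 = 532 km.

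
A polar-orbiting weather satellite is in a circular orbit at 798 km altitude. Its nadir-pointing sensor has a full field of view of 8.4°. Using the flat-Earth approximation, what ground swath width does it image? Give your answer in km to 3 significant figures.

117 km

Half-angle = 8.4°/2 = 4.2°.
Swath width ≈ 2h·tan(θ/2) = 2 × 798 × tan(4.2°) = 117.2 km.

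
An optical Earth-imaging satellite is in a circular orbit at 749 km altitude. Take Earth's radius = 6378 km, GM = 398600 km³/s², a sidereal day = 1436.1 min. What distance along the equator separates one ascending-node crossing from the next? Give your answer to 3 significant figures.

Semi-major axis a = 6378 + 749 = 7127 km. Period T = 2π√(a³/μ) = 2π√(7127³/398600) = 5987.9 s = 99.80 min.
During one orbit Earth rotates (5987.9 / 86166) × 360° = 25.02°.
At the equator that is 25.02° × (2π·6378/360) km/° = 25.02 × 111.3 = 2785 km.

2780 km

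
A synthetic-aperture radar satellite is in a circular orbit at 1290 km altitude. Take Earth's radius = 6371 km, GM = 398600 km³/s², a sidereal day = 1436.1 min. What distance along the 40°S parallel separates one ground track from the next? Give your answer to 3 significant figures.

Semi-major axis a = 6371 + 1290 = 7661 km. Period T = 2π√(a³/μ) = 2π√(7661³/398600) = 6673.3 s = 111.22 min.
Node shift per orbit = (6673.3/86166) × 360° = 27.88°.
Equatorial spacing = 27.88 × 111.2 km/° = 3100 km.
At 40° latitude, spacing = 3100 × cos(40°) = 2375 km.

2370 km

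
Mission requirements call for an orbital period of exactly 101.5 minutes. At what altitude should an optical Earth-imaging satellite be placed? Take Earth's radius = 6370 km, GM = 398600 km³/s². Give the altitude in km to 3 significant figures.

T = 101.5 min = 6090.0 s.
From T = 2π√(a³/μ): a = (μ T²/4π²)^(1/3) = (398600 × 6090.0² / 4π²)^(1/3) = 7208 km.
Altitude h = a − R = 7208 − 6370 = 838 km.

838 km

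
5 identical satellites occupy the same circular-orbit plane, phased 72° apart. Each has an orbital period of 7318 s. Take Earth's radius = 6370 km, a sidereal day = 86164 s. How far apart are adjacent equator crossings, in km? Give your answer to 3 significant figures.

Single-satellite node shift = (7318.0/86164) × 360° = 30.58°.
With 5 satellites evenly phased, successive equator crossings are 30.58/5 = 6.115° apart.
That is 6.115 × 111.2 = 680 km at the equator.

680 km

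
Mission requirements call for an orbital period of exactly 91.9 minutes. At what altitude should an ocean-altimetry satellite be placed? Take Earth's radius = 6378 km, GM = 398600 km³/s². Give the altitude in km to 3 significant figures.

T = 91.9 min = 5514.0 s.
From T = 2π√(a³/μ): a = (μ T²/4π²)^(1/3) = (398600 × 5514.0² / 4π²)^(1/3) = 6746 km.
Altitude h = a − R = 6746 − 6378 = 368 km.

368 km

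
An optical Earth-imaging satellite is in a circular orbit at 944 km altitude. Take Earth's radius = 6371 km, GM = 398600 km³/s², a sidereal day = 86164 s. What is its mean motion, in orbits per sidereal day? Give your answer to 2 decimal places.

Semi-major axis a = 6371 + 944 = 7315 km. Period T = 2π√(a³/μ) = 2π√(7315³/398600) = 6226.3 s = 103.77 min.
Orbits per sidereal day = 86164 / 6226.3 = 13.839.

13.84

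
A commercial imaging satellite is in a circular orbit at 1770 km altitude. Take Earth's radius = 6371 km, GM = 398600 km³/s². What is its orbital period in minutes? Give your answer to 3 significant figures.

122 min

Semi-major axis a = 6371 + 1770 = 8141 km. Period T = 2π√(a³/μ) = 2π√(8141³/398600) = 7310.2 s = 121.84 min.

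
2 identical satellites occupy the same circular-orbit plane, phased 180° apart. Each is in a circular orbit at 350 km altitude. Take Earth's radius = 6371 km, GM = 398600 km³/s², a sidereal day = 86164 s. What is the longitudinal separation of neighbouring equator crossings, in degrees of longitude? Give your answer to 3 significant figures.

11.5°

Semi-major axis a = 6371 + 350 = 6721 km. Period T = 2π√(a³/μ) = 2π√(6721³/398600) = 5483.6 s = 91.39 min.
Single-satellite node shift = (5483.6/86164) × 360° = 22.91°.
With 2 satellites evenly phased, successive equator crossings are 22.91/2 = 11.455° apart.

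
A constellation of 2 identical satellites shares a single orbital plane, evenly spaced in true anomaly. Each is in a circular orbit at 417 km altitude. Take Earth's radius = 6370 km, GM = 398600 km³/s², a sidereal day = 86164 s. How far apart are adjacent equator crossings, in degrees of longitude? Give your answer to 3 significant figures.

11.6°

Semi-major axis a = 6370 + 417 = 6787 km. Period T = 2π√(a³/μ) = 2π√(6787³/398600) = 5564.5 s = 92.74 min.
Single-satellite node shift = (5564.5/86164) × 360° = 23.25°.
With 2 satellites evenly phased, successive equator crossings are 23.25/2 = 11.625° apart.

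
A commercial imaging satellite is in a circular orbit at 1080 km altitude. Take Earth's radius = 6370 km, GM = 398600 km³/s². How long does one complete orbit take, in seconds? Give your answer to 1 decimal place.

6399.5 seconds

Semi-major axis a = 6370 + 1080 = 7450 km. Period T = 2π√(a³/μ) = 2π√(7450³/398600) = 6399.5 s = 106.66 min.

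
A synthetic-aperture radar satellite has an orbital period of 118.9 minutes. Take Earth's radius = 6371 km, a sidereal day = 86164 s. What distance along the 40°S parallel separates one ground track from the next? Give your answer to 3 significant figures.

T = 118.9 min = 7134.0 s.
Node shift per orbit = (7134.0/86164) × 360° = 29.81°.
Equatorial spacing = 29.81 × 111.2 km/° = 3314 km.
At 40° latitude, spacing = 3314 × cos(40°) = 2539 km.

2540 km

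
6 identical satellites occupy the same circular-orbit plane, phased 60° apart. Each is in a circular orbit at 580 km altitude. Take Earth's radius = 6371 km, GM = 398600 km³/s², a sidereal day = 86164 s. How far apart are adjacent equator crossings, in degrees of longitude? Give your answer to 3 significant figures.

Semi-major axis a = 6371 + 580 = 6951 km. Period T = 2π√(a³/μ) = 2π√(6951³/398600) = 5767.4 s = 96.12 min.
Single-satellite node shift = (5767.4/86164) × 360° = 24.10°.
With 6 satellites evenly phased, successive equator crossings are 24.10/6 = 4.016° apart.

4.02°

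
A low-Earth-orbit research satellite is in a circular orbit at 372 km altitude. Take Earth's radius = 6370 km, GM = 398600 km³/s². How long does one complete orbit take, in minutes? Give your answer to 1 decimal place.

91.8 min

Semi-major axis a = 6370 + 372 = 6742 km. Period T = 2π√(a³/μ) = 2π√(6742³/398600) = 5509.3 s = 91.82 min.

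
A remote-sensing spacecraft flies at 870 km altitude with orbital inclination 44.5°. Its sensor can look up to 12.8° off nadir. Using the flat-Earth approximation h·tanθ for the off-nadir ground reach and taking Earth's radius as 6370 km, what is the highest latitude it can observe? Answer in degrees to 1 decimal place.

For a prograde orbit the ground track reaches latitude ±i = ±44.5°.
Sensor half-swath on the ground ≈ 870·tan(12.8°) = 198 km = 1.78° of latitude.
Maximum observable latitude ≈ 44.5 + 1.78 = 46.3°.

46.3°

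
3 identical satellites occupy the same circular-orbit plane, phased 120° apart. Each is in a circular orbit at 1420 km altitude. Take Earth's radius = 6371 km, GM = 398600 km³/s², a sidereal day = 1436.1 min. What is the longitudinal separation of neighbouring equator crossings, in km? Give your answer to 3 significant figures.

Semi-major axis a = 6371 + 1420 = 7791 km. Period T = 2π√(a³/μ) = 2π√(7791³/398600) = 6843.9 s = 114.06 min.
Single-satellite node shift = (6843.9/86166) × 360° = 28.59°.
With 3 satellites evenly phased, successive equator crossings are 28.59/3 = 9.531° apart.
That is 9.531 × 111.2 = 1060 km at the equator.

1060 km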